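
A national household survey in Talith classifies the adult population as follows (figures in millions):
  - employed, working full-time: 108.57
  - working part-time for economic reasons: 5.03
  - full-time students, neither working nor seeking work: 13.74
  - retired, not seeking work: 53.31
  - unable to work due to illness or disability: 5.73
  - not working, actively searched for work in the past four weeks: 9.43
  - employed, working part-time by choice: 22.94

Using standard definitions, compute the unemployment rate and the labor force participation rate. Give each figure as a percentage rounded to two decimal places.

Unemployment rate ≈ 6.46%; labor force participation rate ≈ 66.73%.

Employed = 108.57 + 5.03 + 22.94 = 136.54 million (anyone who worked, including part-time for economic reasons, counts as employed).
Unemployed = 9.43 million.
Labor force = 136.54 + 9.43 = 145.97 million.
Not in labor force = 13.74 + 53.31 + 5.73 = 72.78 million (those not working and not actively searching are outside the labor force).
Civilian working-age population = 145.97 + 72.78 = 218.75 million.
Unemployment rate = 9.43 / 145.97 = 6.46%.
Labor force participation rate = 145.97 / 218.75 = 66.73%.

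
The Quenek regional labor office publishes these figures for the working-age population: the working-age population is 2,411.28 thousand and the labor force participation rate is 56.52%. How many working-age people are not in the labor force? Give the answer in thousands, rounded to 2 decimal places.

About 1,048.42 thousand are not in the labor force.

Share not in the labor force = 1 − 0.5652 = 0.4348.
Not in labor force = 0.4348 × 2,411.28 ≈ 1,048.42 thousand.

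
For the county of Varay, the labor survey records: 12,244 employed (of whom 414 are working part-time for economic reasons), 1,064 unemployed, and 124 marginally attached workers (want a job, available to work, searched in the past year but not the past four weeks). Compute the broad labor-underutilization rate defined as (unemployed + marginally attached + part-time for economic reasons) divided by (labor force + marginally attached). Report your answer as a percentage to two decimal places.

Broad underutilization rate ≈ 11.93%.

Labor force = 12,244 + 1,064 = 13,308.
Numerator = 1,064 + 124 + 414 = 1,602.
Denominator = 13,308 + 124 = 13,432.
Broad rate = 1,602 / 13,432 = 11.93%.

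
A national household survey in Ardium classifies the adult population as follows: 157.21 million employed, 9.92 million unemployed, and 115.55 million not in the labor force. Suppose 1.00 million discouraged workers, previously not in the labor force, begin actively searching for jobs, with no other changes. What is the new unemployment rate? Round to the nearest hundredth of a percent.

New unemployment rate ≈ 6.49%.

Initially, labor force = 157.21 + 9.92 = 167.13 million, so u = 9.92/167.13 = 5.94%.
After the change, unemployed and labor force both rise by 1.00 → E = 157.21, U = 10.92, labor force = 168.13 million.
New unemployment rate = 10.92 / 168.13 = 6.49%.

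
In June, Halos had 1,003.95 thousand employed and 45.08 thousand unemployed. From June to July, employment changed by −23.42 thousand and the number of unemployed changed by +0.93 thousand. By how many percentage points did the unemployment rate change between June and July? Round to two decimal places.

The unemployment rate changed by +0.18 percentage points.

June: labor force = 1,003.95 + 45.08 = 1,049.03; u = 45.08/1,049.03 = 4.30%.
July: labor force = 980.53 + 46.01 = 1,026.54; u = 46.01/1,026.54 = 4.48%.
Change = 4.48% − 4.30% = +0.18 pp.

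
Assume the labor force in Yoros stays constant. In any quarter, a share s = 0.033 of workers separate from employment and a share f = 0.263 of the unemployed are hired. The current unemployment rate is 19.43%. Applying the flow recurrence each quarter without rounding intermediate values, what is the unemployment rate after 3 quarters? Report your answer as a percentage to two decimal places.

With a fixed labor force, u_{t+1} = u_t + s·(1−u_t) − f·u_t = u_t·(1−s−f) + s.
Here 1−s−f = 0.704 and s = 0.033.
u_1 = 0.194300 × 0.704 + 0.033 = 0.169787.
u_2 = 0.169787 × 0.704 + 0.033 = 0.152530.
u_3 = 0.152530 × 0.704 + 0.033 = 0.140381.

Unemployment rate after three quarters ≈ 14.04%.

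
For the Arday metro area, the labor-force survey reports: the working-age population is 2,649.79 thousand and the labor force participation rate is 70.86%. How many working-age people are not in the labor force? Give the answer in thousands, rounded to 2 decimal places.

Share not in the labor force = 1 − 0.7086 = 0.2914.
Not in labor force = 0.2914 × 2,649.79 ≈ 772.15 thousand.

About 772.15 thousand are not in the labor force.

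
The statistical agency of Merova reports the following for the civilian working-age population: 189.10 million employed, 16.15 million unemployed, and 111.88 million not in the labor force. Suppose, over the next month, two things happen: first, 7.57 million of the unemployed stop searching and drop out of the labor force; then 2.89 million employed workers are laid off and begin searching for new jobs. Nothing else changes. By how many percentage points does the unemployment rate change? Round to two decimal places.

The unemployment rate changes by −2.07 percentage points.

Initially, labor force = 189.10 + 16.15 = 205.25 million, so u = 16.15/205.25 = 7.87%.
After the first change, unemployed and labor force both fall by 7.57 → E = 189.10, U = 8.58, labor force = 197.68 million.
After the second change, employed falls and unemployed rises by 2.89; labor force unchanged → E = 186.21, U = 11.47, labor force = 197.68 million.
New unemployment rate = 11.47 / 197.68 = 5.80%.
Change = 5.80% − 7.87% = −2.07 percentage points.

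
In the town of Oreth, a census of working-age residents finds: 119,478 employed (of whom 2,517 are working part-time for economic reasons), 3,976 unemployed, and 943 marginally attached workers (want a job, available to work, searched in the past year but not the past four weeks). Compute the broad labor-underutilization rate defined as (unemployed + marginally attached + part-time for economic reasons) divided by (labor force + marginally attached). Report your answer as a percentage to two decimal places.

Labor force = 119,478 + 3,976 = 123,454.
Numerator = 3,976 + 943 + 2,517 = 7,436.
Denominator = 123,454 + 943 = 124,397.
Broad rate = 7,436 / 124,397 = 5.98%.

Broad underutilization rate ≈ 5.98%.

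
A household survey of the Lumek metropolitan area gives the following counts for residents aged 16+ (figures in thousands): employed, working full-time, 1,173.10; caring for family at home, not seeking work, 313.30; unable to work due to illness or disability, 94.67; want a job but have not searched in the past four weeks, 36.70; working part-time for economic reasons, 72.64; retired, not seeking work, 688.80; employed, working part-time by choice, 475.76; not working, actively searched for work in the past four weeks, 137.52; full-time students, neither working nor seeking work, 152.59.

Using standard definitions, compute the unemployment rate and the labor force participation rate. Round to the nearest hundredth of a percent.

Employed = 1,173.10 + 72.64 + 475.76 = 1,721.50 thousand (anyone who worked, including part-time for economic reasons, counts as employed).
Unemployed = 137.52 thousand.
Labor force = 1,721.50 + 137.52 = 1,859.02 thousand.
Not in labor force = 313.30 + 94.67 + 36.70 + 688.80 + 152.59 = 1,286.06 thousand (those not working and not actively searching are outside the labor force — including those who want a job but have given up searching).
Civilian working-age population = 1,859.02 + 1,286.06 = 3,145.08 thousand.
Unemployment rate = 137.52 / 1,859.02 = 7.40%.
Labor force participation rate = 1,859.02 / 3,145.08 = 59.11%.

Unemployment rate ≈ 7.40%; labor force participation rate ≈ 59.11%.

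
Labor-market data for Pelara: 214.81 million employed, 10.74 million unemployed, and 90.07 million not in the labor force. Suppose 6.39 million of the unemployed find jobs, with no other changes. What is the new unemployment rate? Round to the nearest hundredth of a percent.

Initially, labor force = 214.81 + 10.74 = 225.55 million, so u = 10.74/225.55 = 4.76%.
After the change, unemployed falls and employed rises by 6.39; labor force unchanged → E = 221.20, U = 4.35, labor force = 225.55 million.
New unemployment rate = 4.35 / 225.55 = 1.93%.

New unemployment rate ≈ 1.93%.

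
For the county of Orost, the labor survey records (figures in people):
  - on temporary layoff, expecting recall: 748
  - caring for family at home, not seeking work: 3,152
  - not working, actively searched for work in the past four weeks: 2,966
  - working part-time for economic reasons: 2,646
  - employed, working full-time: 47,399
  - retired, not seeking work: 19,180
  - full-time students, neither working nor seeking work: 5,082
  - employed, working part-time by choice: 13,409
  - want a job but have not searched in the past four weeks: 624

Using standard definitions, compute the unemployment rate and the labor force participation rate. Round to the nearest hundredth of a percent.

Unemployment rate ≈ 5.53%; labor force participation rate ≈ 70.55%.

Employed = 2,646 + 47,399 + 13,409 = 63,454 (anyone who worked, including part-time for economic reasons, counts as employed).
Unemployed = 748 + 2,966 = 3,714 (jobless and actively searching, or on temporary layoff).
Labor force = 63,454 + 3,714 = 67,168.
Not in labor force = 3,152 + 19,180 + 5,082 + 624 = 28,038 (those not working and not actively searching are outside the labor force — including those who want a job but have given up searching).
Civilian working-age population = 67,168 + 28,038 = 95,206.
Unemployment rate = 3,714 / 67,168 = 5.53%.
Labor force participation rate = 67,168 / 95,206 = 70.55%.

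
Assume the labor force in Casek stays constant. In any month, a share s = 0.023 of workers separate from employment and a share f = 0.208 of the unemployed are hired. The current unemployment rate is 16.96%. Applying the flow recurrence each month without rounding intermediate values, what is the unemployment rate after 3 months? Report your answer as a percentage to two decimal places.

With a fixed labor force, u_{t+1} = u_t + s·(1−u_t) − f·u_t = u_t·(1−s−f) + s.
Here 1−s−f = 0.769 and s = 0.023.
u_1 = 0.169600 × 0.769 + 0.023 = 0.153422.
u_2 = 0.153422 × 0.769 + 0.023 = 0.140982.
u_3 = 0.140982 × 0.769 + 0.023 = 0.131415.

Unemployment rate after three months ≈ 13.14%.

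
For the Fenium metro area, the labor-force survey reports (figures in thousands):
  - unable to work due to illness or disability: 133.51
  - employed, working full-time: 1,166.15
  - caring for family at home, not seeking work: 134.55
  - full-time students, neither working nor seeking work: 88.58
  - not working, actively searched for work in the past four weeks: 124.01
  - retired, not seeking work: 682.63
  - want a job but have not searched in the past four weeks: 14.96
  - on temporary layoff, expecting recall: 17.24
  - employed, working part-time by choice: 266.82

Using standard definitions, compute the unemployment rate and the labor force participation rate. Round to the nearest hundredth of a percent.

Employed = 1,166.15 + 266.82 = 1,432.97 thousand.
Unemployed = 124.01 + 17.24 = 141.25 thousand (jobless and actively searching, or on temporary layoff).
Labor force = 1,432.97 + 141.25 = 1,574.22 thousand.
Not in labor force = 133.51 + 134.55 + 88.58 + 682.63 + 14.96 = 1,054.23 thousand (those not working and not actively searching are outside the labor force — including those who want a job but have given up searching).
Civilian working-age population = 1,574.22 + 1,054.23 = 2,628.45 thousand.
Unemployment rate = 141.25 / 1,574.22 = 8.97%.
Labor force participation rate = 1,574.22 / 2,628.45 = 59.89%.

Unemployment rate ≈ 8.97%; labor force participation rate ≈ 59.89%.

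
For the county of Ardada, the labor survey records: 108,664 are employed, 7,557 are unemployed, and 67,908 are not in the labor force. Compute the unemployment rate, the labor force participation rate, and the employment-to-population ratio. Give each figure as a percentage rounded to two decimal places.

Labor force = employed + unemployed = 108,664 + 7,557 = 116,221.
Working-age population = 116,221 + 67,908 = 184,129.
Unemployment rate = 7,557 / 116,221 = 6.50%.
Labor force participation rate = 116,221 / 184,129 = 63.12%.
Employment-population ratio = 108,664 / 184,129 = 59.02%.

Unemployment rate ≈ 6.50%; labor force participation rate ≈ 63.12%; employment-population ratio ≈ 59.02%.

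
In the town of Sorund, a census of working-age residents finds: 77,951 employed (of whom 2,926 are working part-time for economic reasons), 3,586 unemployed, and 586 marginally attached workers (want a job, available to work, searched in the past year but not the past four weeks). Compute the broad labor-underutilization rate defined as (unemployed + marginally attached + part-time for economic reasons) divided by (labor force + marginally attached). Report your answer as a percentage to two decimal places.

Labor force = 77,951 + 3,586 = 81,537.
Numerator = 3,586 + 586 + 2,926 = 7,098.
Denominator = 81,537 + 586 = 82,123.
Broad rate = 7,098 / 82,123 = 8.64%.

Broad underutilization rate ≈ 8.64%.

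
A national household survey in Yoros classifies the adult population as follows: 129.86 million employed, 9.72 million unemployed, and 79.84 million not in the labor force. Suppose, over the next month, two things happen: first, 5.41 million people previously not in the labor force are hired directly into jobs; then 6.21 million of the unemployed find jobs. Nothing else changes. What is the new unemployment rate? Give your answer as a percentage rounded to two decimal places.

Initially, labor force = 129.86 + 9.72 = 139.58 million, so u = 9.72/139.58 = 6.96%.
After the first change, employed and labor force both rise by 5.41; unemployed unchanged → E = 135.27, U = 9.72, labor force = 144.99 million.
After the second change, unemployed falls and employed rises by 6.21; labor force unchanged → E = 141.48, U = 3.51, labor force = 144.99 million.
New unemployment rate = 3.51 / 144.99 = 2.42%.

New unemployment rate ≈ 2.42%.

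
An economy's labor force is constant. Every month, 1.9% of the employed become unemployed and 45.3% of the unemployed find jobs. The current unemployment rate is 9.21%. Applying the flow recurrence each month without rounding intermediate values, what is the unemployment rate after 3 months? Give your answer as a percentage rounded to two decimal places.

With a fixed labor force, u_{t+1} = u_t + s·(1−u_t) − f·u_t = u_t·(1−s−f) + s.
Here 1−s−f = 0.528 and s = 0.019.
u_1 = 0.092100 × 0.528 + 0.019 = 0.067629.
u_2 = 0.067629 × 0.528 + 0.019 = 0.054708.
u_3 = 0.054708 × 0.528 + 0.019 = 0.047886.

Unemployment rate after three months ≈ 4.79%.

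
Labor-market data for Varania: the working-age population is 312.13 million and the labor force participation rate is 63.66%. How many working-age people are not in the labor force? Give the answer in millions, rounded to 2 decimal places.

About 113.43 million are not in the labor force.

Share not in the labor force = 1 − 0.6366 = 0.3634.
Not in labor force = 0.3634 × 312.13 ≈ 113.43 million.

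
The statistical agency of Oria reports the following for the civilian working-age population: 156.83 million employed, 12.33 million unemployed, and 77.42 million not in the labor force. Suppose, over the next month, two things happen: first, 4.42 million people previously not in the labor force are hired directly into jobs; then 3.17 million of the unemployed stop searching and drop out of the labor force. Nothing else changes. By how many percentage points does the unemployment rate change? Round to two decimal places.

Initially, labor force = 156.83 + 12.33 = 169.16 million, so u = 12.33/169.16 = 7.29%.
After the first change, employed and labor force both rise by 4.42; unemployed unchanged → E = 161.25, U = 12.33, labor force = 173.58 million.
After the second change, unemployed and labor force both fall by 3.17 → E = 161.25, U = 9.16, labor force = 170.41 million.
New unemployment rate = 9.16 / 170.41 = 5.38%.
Change = 5.38% − 7.29% = −1.91 percentage points.

The unemployment rate changes by −1.91 percentage points.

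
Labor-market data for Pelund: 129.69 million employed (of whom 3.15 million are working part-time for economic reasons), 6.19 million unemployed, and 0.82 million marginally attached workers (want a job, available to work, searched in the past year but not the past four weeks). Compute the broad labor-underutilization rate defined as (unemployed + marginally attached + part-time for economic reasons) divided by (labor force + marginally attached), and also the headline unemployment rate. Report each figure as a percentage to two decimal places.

Labor force = 129.69 + 6.19 = 135.88 million.
Numerator = 6.19 + 0.82 + 3.15 = 10.16 million.
Denominator = 135.88 + 0.82 = 136.70 million.
Broad rate = 10.16 / 136.70 = 7.43%.
Headline unemployment rate = 6.19 / 135.88 = 4.56%.

Broad underutilization rate ≈ 7.43%; headline unemployment rate ≈ 4.56%.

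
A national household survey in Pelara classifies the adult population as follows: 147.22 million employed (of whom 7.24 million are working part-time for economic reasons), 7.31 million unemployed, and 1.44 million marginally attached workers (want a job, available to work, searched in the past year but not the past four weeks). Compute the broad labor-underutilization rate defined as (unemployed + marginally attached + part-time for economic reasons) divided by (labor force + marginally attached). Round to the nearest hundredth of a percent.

Broad underutilization rate ≈ 10.25%.

Labor force = 147.22 + 7.31 = 154.53 million.
Numerator = 7.31 + 1.44 + 7.24 = 15.99 million.
Denominator = 154.53 + 1.44 = 155.97 million.
Broad rate = 15.99 / 155.97 = 10.25%.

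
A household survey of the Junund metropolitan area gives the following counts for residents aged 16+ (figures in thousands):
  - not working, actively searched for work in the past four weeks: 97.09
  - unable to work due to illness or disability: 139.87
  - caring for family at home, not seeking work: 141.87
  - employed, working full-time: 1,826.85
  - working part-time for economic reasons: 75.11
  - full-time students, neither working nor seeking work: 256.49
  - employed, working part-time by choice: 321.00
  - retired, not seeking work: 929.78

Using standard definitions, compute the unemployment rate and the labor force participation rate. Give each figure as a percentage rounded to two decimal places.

Unemployment rate ≈ 4.18%; labor force participation rate ≈ 61.25%.

Employed = 1,826.85 + 75.11 + 321.00 = 2,222.96 thousand (anyone who worked, including part-time for economic reasons, counts as employed).
Unemployed = 97.09 thousand.
Labor force = 2,222.96 + 97.09 = 2,320.05 thousand.
Not in labor force = 139.87 + 141.87 + 256.49 + 929.78 = 1,468.01 thousand (those not working and not actively searching are outside the labor force).
Civilian working-age population = 2,320.05 + 1,468.01 = 3,788.06 thousand.
Unemployment rate = 97.09 / 2,320.05 = 4.18%.
Labor force participation rate = 2,320.05 / 3,788.06 = 61.25%.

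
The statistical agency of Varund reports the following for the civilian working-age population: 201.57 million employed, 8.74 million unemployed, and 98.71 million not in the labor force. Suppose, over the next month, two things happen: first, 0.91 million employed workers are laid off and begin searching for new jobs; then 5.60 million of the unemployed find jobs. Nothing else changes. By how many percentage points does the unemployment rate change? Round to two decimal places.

The unemployment rate changes by −2.23 percentage points.

Initially, labor force = 201.57 + 8.74 = 210.31 million, so u = 8.74/210.31 = 4.16%.
After the first change, employed falls and unemployed rises by 0.91; labor force unchanged → E = 200.66, U = 9.65, labor force = 210.31 million.
After the second change, unemployed falls and employed rises by 5.60; labor force unchanged → E = 206.26, U = 4.05, labor force = 210.31 million.
New unemployment rate = 4.05 / 210.31 = 1.93%.
Change = 1.93% − 4.16% = −2.23 percentage points.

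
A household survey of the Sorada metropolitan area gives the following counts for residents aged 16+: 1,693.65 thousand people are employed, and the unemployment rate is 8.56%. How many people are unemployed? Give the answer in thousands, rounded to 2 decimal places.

Let U be the number unemployed. The labor force is E + U, and U/(E+U) = 0.0856.
So U = 0.0856 × 1,693.65 / (1 − 0.0856) = 144.9764 / 0.9144 ≈ 158.55 thousand.

About 158.55 thousand are unemployed.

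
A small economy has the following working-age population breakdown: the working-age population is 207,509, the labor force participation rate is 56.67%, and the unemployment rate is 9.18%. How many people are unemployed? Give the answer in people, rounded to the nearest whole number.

About 10,795 are unemployed.

Labor force = 0.5667 × 207,509 = 117,595.
Unemployed = 0.0918 × 117,595 ≈ 10,795.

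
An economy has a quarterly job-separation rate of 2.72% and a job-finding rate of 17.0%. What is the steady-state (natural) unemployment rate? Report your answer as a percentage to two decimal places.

Steady-state unemployment rate ≈ 13.79%.

At steady state the flows balance: s·E = f·U, so U/(E+U) = s/(s+f).
u* = 2.72 / (2.72 + 17.0) = 2.72 / 19.72 = 13.79%.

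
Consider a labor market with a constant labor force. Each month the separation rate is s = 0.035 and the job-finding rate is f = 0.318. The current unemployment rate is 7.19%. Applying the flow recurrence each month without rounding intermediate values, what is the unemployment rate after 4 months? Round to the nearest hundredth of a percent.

With a fixed labor force, u_{t+1} = u_t + s·(1−u_t) − f·u_t = u_t·(1−s−f) + s.
Here 1−s−f = 0.647 and s = 0.035.
u_1 = 0.071900 × 0.647 + 0.035 = 0.081519.
u_2 = 0.081519 × 0.647 + 0.035 = 0.087743.
u_3 = 0.087743 × 0.647 + 0.035 = 0.091770.
u_4 = 0.091770 × 0.647 + 0.035 = 0.094375.

Unemployment rate after four months ≈ 9.44%.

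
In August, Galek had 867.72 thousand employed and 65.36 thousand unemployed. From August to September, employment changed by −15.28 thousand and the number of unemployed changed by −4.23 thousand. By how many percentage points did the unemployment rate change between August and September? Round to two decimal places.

The unemployment rate changed by −0.31 percentage points.

August: labor force = 867.72 + 65.36 = 933.08; u = 65.36/933.08 = 7.00%.
September: labor force = 852.44 + 61.13 = 913.57; u = 61.13/913.57 = 6.69%.
Change = 6.69% − 7.00% = −0.31 pp.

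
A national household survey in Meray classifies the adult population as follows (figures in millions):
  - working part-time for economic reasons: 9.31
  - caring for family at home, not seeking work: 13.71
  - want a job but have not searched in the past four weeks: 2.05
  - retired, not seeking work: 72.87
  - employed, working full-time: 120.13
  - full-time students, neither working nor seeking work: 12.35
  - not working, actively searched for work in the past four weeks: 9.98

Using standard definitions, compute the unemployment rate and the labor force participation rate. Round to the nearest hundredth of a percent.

Employed = 9.31 + 120.13 = 129.44 million (anyone who worked, including part-time for economic reasons, counts as employed).
Unemployed = 9.98 million.
Labor force = 129.44 + 9.98 = 139.42 million.
Not in labor force = 13.71 + 2.05 + 72.87 + 12.35 = 100.98 million (those not working and not actively searching are outside the labor force — including those who want a job but have given up searching).
Civilian working-age population = 139.42 + 100.98 = 240.40 million.
Unemployment rate = 9.98 / 139.42 = 7.16%.
Labor force participation rate = 139.42 / 240.40 = 58.00%.

Unemployment rate ≈ 7.16%; labor force participation rate ≈ 58.00%.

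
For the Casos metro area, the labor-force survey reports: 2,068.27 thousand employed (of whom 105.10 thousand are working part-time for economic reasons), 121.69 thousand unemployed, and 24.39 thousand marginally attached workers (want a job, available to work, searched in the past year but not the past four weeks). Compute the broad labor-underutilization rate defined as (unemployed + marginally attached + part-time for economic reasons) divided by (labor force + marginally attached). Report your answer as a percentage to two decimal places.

Labor force = 2,068.27 + 121.69 = 2,189.96 thousand.
Numerator = 121.69 + 24.39 + 105.10 = 251.18 thousand.
Denominator = 2,189.96 + 24.39 = 2,214.35 thousand.
Broad rate = 251.18 / 2,214.35 = 11.34%.

Broad underutilization rate ≈ 11.34%.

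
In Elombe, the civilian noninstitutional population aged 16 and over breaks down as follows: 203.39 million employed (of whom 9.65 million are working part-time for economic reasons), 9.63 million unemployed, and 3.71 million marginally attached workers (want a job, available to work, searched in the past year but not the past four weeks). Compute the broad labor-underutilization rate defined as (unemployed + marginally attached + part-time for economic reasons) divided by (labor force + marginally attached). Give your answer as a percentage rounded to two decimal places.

Labor force = 203.39 + 9.63 = 213.02 million.
Numerator = 9.63 + 3.71 + 9.65 = 22.99 million.
Denominator = 213.02 + 3.71 = 216.73 million.
Broad rate = 22.99 / 216.73 = 10.61%.

Broad underutilization rate ≈ 10.61%.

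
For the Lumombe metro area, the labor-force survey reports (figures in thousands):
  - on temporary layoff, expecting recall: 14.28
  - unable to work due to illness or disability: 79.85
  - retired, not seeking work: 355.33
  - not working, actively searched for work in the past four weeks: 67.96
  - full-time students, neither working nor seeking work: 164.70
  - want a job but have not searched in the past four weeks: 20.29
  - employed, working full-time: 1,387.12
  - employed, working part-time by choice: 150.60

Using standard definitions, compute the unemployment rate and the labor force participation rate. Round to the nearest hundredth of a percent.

Employed = 1,387.12 + 150.60 = 1,537.72 thousand.
Unemployed = 14.28 + 67.96 = 82.24 thousand (jobless and actively searching, or on temporary layoff).
Labor force = 1,537.72 + 82.24 = 1,619.96 thousand.
Not in labor force = 79.85 + 355.33 + 164.70 + 20.29 = 620.17 thousand (those not working and not actively searching are outside the labor force — including those who want a job but have given up searching).
Civilian working-age population = 1,619.96 + 620.17 = 2,240.13 thousand.
Unemployment rate = 82.24 / 1,619.96 = 5.08%.
Labor force participation rate = 1,619.96 / 2,240.13 = 72.32%.

Unemployment rate ≈ 5.08%; labor force participation rate ≈ 72.32%.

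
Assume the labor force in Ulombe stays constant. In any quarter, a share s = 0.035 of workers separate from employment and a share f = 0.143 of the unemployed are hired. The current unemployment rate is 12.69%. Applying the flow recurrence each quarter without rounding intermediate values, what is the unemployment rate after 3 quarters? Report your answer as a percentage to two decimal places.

With a fixed labor force, u_{t+1} = u_t + s·(1−u_t) − f·u_t = u_t·(1−s−f) + s.
Here 1−s−f = 0.822 and s = 0.035.
u_1 = 0.126900 × 0.822 + 0.035 = 0.139312.
u_2 = 0.139312 × 0.822 + 0.035 = 0.149514.
u_3 = 0.149514 × 0.822 + 0.035 = 0.157901.

Unemployment rate after three quarters ≈ 15.79%.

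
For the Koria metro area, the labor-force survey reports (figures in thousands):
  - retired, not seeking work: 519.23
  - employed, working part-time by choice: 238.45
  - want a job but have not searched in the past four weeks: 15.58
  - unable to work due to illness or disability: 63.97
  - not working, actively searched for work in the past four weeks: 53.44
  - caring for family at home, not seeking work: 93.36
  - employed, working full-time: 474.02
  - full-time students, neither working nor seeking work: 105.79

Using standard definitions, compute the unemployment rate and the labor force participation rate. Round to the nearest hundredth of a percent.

Employed = 238.45 + 474.02 = 712.47 thousand.
Unemployed = 53.44 thousand.
Labor force = 712.47 + 53.44 = 765.91 thousand.
Not in labor force = 519.23 + 15.58 + 63.97 + 93.36 + 105.79 = 797.93 thousand (those not working and not actively searching are outside the labor force — including those who want a job but have given up searching).
Civilian working-age population = 765.91 + 797.93 = 1,563.84 thousand.
Unemployment rate = 53.44 / 765.91 = 6.98%.
Labor force participation rate = 765.91 / 1,563.84 = 48.98%.

Unemployment rate ≈ 6.98%; labor force participation rate ≈ 48.98%.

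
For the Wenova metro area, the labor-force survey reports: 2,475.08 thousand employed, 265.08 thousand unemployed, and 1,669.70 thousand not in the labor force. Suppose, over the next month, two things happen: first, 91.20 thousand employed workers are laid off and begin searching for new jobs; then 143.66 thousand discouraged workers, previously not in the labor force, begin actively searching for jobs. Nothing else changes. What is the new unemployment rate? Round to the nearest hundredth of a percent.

New unemployment rate ≈ 17.34%.

Initially, labor force = 2,475.08 + 265.08 = 2,740.16 thousand, so u = 265.08/2,740.16 = 9.67%.
After the first change, employed falls and unemployed rises by 91.20; labor force unchanged → E = 2,383.88, U = 356.28, labor force = 2,740.16 thousand.
After the second change, unemployed and labor force both rise by 143.66 → E = 2,383.88, U = 499.94, labor force = 2,883.82 thousand.
New unemployment rate = 499.94 / 2,883.82 = 17.34%.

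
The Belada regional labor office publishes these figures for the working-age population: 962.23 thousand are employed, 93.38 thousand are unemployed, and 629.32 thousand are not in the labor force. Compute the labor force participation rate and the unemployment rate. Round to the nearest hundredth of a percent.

Labor force = employed + unemployed = 962.23 + 93.38 = 1,055.61 thousand.
Working-age population = 1,055.61 + 629.32 = 1,684.93 thousand.
Unemployment rate = 93.38 / 1,055.61 = 8.85%.
Labor force participation rate = 1,055.61 / 1,684.93 = 62.65%.

Labor force participation rate ≈ 62.65%; unemployment rate ≈ 8.85%.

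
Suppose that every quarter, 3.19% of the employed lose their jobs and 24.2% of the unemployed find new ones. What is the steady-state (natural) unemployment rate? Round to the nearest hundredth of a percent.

Steady-state unemployment rate ≈ 11.65%.

At steady state the flows balance: s·E = f·U, so U/(E+U) = s/(s+f).
u* = 3.19 / (3.19 + 24.2) = 3.19 / 27.39 = 11.65%.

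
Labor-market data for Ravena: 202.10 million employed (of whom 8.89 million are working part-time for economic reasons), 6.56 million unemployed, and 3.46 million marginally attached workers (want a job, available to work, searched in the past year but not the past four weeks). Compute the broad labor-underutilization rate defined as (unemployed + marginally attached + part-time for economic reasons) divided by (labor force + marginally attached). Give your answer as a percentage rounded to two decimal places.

Labor force = 202.10 + 6.56 = 208.66 million.
Numerator = 6.56 + 3.46 + 8.89 = 18.91 million.
Denominator = 208.66 + 3.46 = 212.12 million.
Broad rate = 18.91 / 212.12 = 8.91%.

Broad underutilization rate ≈ 8.91%.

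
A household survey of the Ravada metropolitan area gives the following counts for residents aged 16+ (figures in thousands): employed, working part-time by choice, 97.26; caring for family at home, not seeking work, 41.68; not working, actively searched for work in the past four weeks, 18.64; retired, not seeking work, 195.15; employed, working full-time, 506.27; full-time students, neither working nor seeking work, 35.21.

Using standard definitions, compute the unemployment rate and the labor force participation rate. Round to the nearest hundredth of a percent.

Unemployment rate ≈ 3.00%; labor force participation rate ≈ 69.58%.

Employed = 97.26 + 506.27 = 603.53 thousand.
Unemployed = 18.64 thousand.
Labor force = 603.53 + 18.64 = 622.17 thousand.
Not in labor force = 41.68 + 195.15 + 35.21 = 272.04 thousand (those not working and not actively searching are outside the labor force).
Civilian working-age population = 622.17 + 272.04 = 894.21 thousand.
Unemployment rate = 18.64 / 622.17 = 3.00%.
Labor force participation rate = 622.17 / 894.21 = 69.58%.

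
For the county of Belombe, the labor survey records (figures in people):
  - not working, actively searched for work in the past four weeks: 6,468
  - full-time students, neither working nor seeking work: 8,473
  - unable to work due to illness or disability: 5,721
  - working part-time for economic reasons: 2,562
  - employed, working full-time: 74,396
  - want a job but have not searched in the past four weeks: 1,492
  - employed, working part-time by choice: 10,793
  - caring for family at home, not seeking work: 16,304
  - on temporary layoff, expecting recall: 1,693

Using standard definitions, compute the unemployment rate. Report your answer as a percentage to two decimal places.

Unemployment rate ≈ 8.51%.

Employed = 2,562 + 74,396 + 10,793 = 87,751 (anyone who worked, including part-time for economic reasons, counts as employed).
Unemployed = 6,468 + 1,693 = 8,161 (jobless and actively searching, or on temporary layoff).
Labor force = 87,751 + 8,161 = 95,912.
Unemployment rate = 8,161 / 95,912 = 8.51%.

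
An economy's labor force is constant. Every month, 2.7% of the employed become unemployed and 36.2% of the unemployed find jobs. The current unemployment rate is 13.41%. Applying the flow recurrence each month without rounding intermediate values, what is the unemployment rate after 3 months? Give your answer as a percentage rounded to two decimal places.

Unemployment rate after three months ≈ 8.42%.

With a fixed labor force, u_{t+1} = u_t + s·(1−u_t) − f·u_t = u_t·(1−s−f) + s.
Here 1−s−f = 0.611 and s = 0.027.
u_1 = 0.134100 × 0.611 + 0.027 = 0.108935.
u_2 = 0.108935 × 0.611 + 0.027 = 0.093559.
u_3 = 0.093559 × 0.611 + 0.027 = 0.084165.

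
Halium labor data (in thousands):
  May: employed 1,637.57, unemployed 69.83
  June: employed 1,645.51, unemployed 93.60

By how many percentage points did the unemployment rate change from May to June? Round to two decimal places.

May: labor force = 1,637.57 + 69.83 = 1,707.40; u = 69.83/1,707.40 = 4.09%.
June: labor force = 1,645.51 + 93.60 = 1,739.11; u = 93.60/1,739.11 = 5.38%.
Change = 5.38% − 4.09% = +1.29 pp.

The unemployment rate changed by +1.29 percentage points.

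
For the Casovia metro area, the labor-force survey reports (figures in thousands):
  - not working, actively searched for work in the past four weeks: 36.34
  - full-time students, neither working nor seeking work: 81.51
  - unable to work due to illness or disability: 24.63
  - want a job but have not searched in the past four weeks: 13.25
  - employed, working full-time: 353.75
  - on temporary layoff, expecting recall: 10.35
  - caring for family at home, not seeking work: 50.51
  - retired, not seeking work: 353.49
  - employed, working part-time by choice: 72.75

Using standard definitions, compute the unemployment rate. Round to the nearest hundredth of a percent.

Unemployment rate ≈ 9.87%.

Employed = 353.75 + 72.75 = 426.50 thousand.
Unemployed = 36.34 + 10.35 = 46.69 thousand (jobless and actively searching, or on temporary layoff).
Labor force = 426.50 + 46.69 = 473.19 thousand.
Unemployment rate = 46.69 / 473.19 = 9.87%.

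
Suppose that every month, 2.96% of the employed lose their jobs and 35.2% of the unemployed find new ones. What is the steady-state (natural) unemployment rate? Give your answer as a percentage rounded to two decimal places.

At steady state the flows balance: s·E = f·U, so U/(E+U) = s/(s+f).
u* = 2.96 / (2.96 + 35.2) = 2.96 / 38.16 = 7.76%.

Steady-state unemployment rate ≈ 7.76%.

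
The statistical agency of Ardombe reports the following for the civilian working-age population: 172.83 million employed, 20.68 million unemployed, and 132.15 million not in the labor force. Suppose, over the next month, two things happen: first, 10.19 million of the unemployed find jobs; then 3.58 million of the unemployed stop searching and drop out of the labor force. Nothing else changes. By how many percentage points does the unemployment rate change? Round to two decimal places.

The unemployment rate changes by −7.05 percentage points.

Initially, labor force = 172.83 + 20.68 = 193.51 million, so u = 20.68/193.51 = 10.69%.
After the first change, unemployed falls and employed rises by 10.19; labor force unchanged → E = 183.02, U = 10.49, labor force = 193.51 million.
After the second change, unemployed and labor force both fall by 3.58 → E = 183.02, U = 6.91, labor force = 189.93 million.
New unemployment rate = 6.91 / 189.93 = 3.64%.
Change = 3.64% − 10.69% = −7.05 percentage points.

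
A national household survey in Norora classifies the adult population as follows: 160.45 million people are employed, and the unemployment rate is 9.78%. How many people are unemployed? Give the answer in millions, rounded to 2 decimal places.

Let U be the number unemployed. The labor force is E + U, and U/(E+U) = 0.0978.
So U = 0.0978 × 160.45 / (1 − 0.0978) = 15.6920 / 0.9022 ≈ 17.39 million.

About 17.39 million are unemployed.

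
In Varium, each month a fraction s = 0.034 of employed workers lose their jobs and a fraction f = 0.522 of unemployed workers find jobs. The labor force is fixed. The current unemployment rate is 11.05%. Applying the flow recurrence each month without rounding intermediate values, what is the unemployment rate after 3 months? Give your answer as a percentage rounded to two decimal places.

Unemployment rate after three months ≈ 6.55%.

With a fixed labor force, u_{t+1} = u_t + s·(1−u_t) − f·u_t = u_t·(1−s−f) + s.
Here 1−s−f = 0.444 and s = 0.034.
u_1 = 0.110500 × 0.444 + 0.034 = 0.083062.
u_2 = 0.083062 × 0.444 + 0.034 = 0.070880.
u_3 = 0.070880 × 0.444 + 0.034 = 0.065471.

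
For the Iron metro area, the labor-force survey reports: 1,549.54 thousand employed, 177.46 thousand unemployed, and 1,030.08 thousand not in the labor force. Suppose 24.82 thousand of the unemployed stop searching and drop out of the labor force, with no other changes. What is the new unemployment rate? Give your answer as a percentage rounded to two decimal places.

Initially, labor force = 1,549.54 + 177.46 = 1,727.00 thousand, so u = 177.46/1,727.00 = 10.28%.
After the change, unemployed and labor force both fall by 24.82 → E = 1,549.54, U = 152.64, labor force = 1,702.18 thousand.
New unemployment rate = 152.64 / 1,702.18 = 8.97%.

New unemployment rate ≈ 8.97%.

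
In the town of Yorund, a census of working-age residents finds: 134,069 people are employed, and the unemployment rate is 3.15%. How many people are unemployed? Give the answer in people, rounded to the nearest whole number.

About 4,361 are unemployed.

Let U be the number unemployed. The labor force is E + U, and U/(E+U) = 0.0315.
So U = 0.0315 × 134,069 / (1 − 0.0315) = 4223.17 / 0.9685 ≈ 4,361.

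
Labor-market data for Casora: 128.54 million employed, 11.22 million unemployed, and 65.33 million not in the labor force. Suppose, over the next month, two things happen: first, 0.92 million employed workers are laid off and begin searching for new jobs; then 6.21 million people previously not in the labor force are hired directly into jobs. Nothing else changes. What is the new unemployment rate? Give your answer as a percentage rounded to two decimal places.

New unemployment rate ≈ 8.32%.

Initially, labor force = 128.54 + 11.22 = 139.76 million, so u = 11.22/139.76 = 8.03%.
After the first change, employed falls and unemployed rises by 0.92; labor force unchanged → E = 127.62, U = 12.14, labor force = 139.76 million.
After the second change, employed and labor force both rise by 6.21; unemployed unchanged → E = 133.83, U = 12.14, labor force = 145.97 million.
New unemployment rate = 12.14 / 145.97 = 8.32%.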